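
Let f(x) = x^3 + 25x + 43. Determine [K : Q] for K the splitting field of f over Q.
[K : Q] = 6

By the rational root test, any rational root of the monic integer polynomial f(x) = x^3 + 25x + 43 must be an integer dividing the constant term 43, i.e. one of ±{1, 43}. Evaluating: f(1) = 69, f(-1) = 17, f(43) = 80625, f(-43) = -80539; none is 0, so f has no rational root and is therefore irreducible over Q (a cubic with no linear factor over a field is irreducible). For an irreducible cubic, the Galois group is A_3 or S_3 according as the discriminant disc(f) = -4a^3 - 27b^2 = -4·(25)^3 - 27·(43)^2 = -112423 is or is not a square in Q. Here disc(f) = -112423 is not a perfect square in Q, so the Galois group of f over Q is not contained in A_3 and must be all of S_3. The splitting field has degree |S_3| = 6 over Q, so [K : Q] = 6.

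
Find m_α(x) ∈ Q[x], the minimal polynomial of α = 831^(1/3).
m_α(x) = x^3 - 831

α satisfies α^3 = 831, so x^3 - 831 annihilates α. By the rational root test, a rational root p/q (in lowest terms) of x^3 - 831 would satisfy p^3 = 831 q^3, forcing q = 1 and p^3 = 831; but 831 is not a perfect cube, contradiction. A monic cubic over Q with no rational root is irreducible (any nontrivial factorization would include a linear factor). Hence x^3 - 831 is the minimal polynomial of α, and in particular [Q(α):Q] = 3.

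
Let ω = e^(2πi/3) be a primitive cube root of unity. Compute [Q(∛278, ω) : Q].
[Q(∛278, ω) : Q] = 6

[Q(∛278):Q] = 3 (min poly x^3 - 278, irreducible since 278 is not a perfect cube). [Q(ω):Q] = 2 (min poly x^2 + x + 1). Since Q(∛278) ⊂ R and ω ∉ R, we have ω ∉ Q(∛278), so x^2 + x + 1 remains irreducible over Q(∛278) and [Q(∛278, ω) : Q(∛278)] = 2. By the tower law, [Q(∛278, ω) : Q] = 3 · 2 = 6. (In fact Q(∛278, ω) is the splitting field of x^3 - 278 over Q.)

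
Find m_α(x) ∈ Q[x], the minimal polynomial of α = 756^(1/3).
m_α(x) = x^3 - 756

α satisfies α^3 = 756, so x^3 - 756 annihilates α. By the rational root test, a rational root p/q (in lowest terms) of x^3 - 756 would satisfy p^3 = 756 q^3, forcing q = 1 and p^3 = 756; but 756 is not a perfect cube, contradiction. A monic cubic over Q with no rational root is irreducible (any nontrivial factorization would include a linear factor). Hence x^3 - 756 is the minimal polynomial of α, and in particular [Q(α):Q] = 3.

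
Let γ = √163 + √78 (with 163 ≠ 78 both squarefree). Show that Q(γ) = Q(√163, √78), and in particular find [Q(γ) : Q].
[Q(γ) : Q] = 4 (equivalently, Q(γ) = Q(√163, √78))

Obviously Q(γ) ⊆ Q(√163, √78), and [Q(√163, √78):Q] = 4 (since 163, 78 are distinct squarefree integers > 1 with 12714 not a perfect square). To show equality we compute the minimal polynomial of γ. From γ = √163 + √78: γ^2 = 163 + 2√(12714) + 78 = 241 + 2√(12714), so γ^2 - 241 = 2√(12714); squaring, (γ^2 - 241)^2 = 4·12714, i.e. γ^4 - 482γ^2 + 58081 - 50856 = 0, i.e. γ^4 - 482γ^2 + 7225 = 0. So γ is a root of x^4 - 482x^2 + 7225. This polynomial is irreducible over Q: it has no rational root (each ±√163 ± √78 is irrational), and any factorization into two quadratics over Q would force √(12714) ∈ Q (pairing opposite roots) or √163, √78 ∈ Q (other pairings), all impossible. Hence [Q(γ):Q] = 4 = [Q(√163, √78):Q], so Q(γ) = Q(√163, √78).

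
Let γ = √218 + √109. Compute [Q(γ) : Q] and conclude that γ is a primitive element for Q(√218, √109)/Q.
[Q(γ) : Q] = 4 (equivalently, Q(γ) = Q(√218, √109))

Obviously Q(γ) ⊆ Q(√218, √109), and [Q(√218, √109):Q] = 4 (since 218, 109 are distinct squarefree integers > 1 with 23762 not a perfect square). To show equality we compute the minimal polynomial of γ. From γ = √218 + √109: γ^2 = 218 + 2√(23762) + 109 = 327 + 2√(23762), so γ^2 - 327 = 2√(23762); squaring, (γ^2 - 327)^2 = 4·23762, i.e. γ^4 - 654γ^2 + 106929 - 95048 = 0, i.e. γ^4 - 654γ^2 + 11881 = 0. So γ is a root of x^4 - 654x^2 + 11881. This polynomial is irreducible over Q: it has no rational root (each ±√218 ± √109 is irrational), and any factorization into two quadratics over Q would force √(23762) ∈ Q (pairing opposite roots) or √218, √109 ∈ Q (other pairings), all impossible. Hence [Q(γ):Q] = 4 = [Q(√218, √109):Q], so Q(γ) = Q(√218, √109).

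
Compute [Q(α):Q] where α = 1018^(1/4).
[Q(α):Q] = 4

α is a root of x^4 - 1018. By Eisenstein's criterion at the prime p = 2 (which divides the constant term 1018 but p^2 = 4 does not, since 1018 is squarefree), x^4 - 1018 is irreducible over Q. Hence [Q(α):Q] = 4.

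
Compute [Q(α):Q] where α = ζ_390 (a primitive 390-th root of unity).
[Q(α):Q] = 96

The minimal polynomial of ζ_390 over Q is the 390-th cyclotomic polynomial Φ_390(x), which is irreducible over Q and has degree φ(390) = 96. Hence [Q(α):Q] = φ(390) = 96.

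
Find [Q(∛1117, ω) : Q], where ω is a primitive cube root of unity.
[Q(∛1117, ω) : Q] = 6

[Q(∛1117):Q] = 3 (min poly x^3 - 1117, irreducible since 1117 is not a perfect cube). [Q(ω):Q] = 2 (min poly x^2 + x + 1). Since Q(∛1117) ⊂ R and ω ∉ R, we have ω ∉ Q(∛1117), so x^2 + x + 1 remains irreducible over Q(∛1117) and [Q(∛1117, ω) : Q(∛1117)] = 2. By the tower law, [Q(∛1117, ω) : Q] = 3 · 2 = 6. (In fact Q(∛1117, ω) is the splitting field of x^3 - 1117 over Q.)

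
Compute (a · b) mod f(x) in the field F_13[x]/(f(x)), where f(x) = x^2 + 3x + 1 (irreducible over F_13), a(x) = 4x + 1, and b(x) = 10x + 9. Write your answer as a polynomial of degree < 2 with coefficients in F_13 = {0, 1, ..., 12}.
a · b ≡ 4x + 8 (mod f(x))

Multiply in F_13[x]: a(x)·b(x) = (4x + 1)·(10x + 9) = x^2 + 7x + 9. This has degree ≥ 2, so divide by f(x) over F_13: x^2 + 7x + 9 = (1)·(x^2 + 3x + 1) + (4x + 8). Hence a·b ≡ 4x + 8 (mod f). (F_13[x]/(f) is a field with 13^2 = 169 elements since f is irreducible of degree 2.)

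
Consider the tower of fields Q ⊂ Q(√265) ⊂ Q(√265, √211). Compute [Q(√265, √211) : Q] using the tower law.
[Q(√265, √211) : Q] = 4

[Q(√265):Q] = 2 (min poly x^2 - 265, irreducible since 265 is squarefree > 1). For the top step, suppose √211 ∈ Q(√265), say √211 = c + d√265 with c, d ∈ Q. Squaring: 211 = c^2 + 265d^2 + 2cd√265. Since √265 ∉ Q this forces 2cd = 0. If d = 0 then √211 = c ∈ Q, contradicting 211 squarefree > 1. If c = 0 then 211 = 265d^2, so 265·211 = (265d)^2 is a perfect square in Q — but 265·211 = 55915 is not a perfect square (since 265 and 211 are distinct squarefree integers). Contradiction. Hence √211 ∉ Q(√265), so x^2 - 211 stays irreducible over Q(√265) and [Q(√265, √211) : Q(√265)] = 2. By the tower law, [Q(√265, √211) : Q] = 2 · 2 = 4.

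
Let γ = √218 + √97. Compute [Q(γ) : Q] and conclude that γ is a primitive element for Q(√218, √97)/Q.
[Q(γ) : Q] = 4 (equivalently, Q(γ) = Q(√218, √97))

Obviously Q(γ) ⊆ Q(√218, √97), and [Q(√218, √97):Q] = 4 (since 218, 97 are distinct squarefree integers > 1 with 21146 not a perfect square). To show equality we compute the minimal polynomial of γ. From γ = √218 + √97: γ^2 = 218 + 2√(21146) + 97 = 315 + 2√(21146), so γ^2 - 315 = 2√(21146); squaring, (γ^2 - 315)^2 = 4·21146, i.e. γ^4 - 630γ^2 + 99225 - 84584 = 0, i.e. γ^4 - 630γ^2 + 14641 = 0. So γ is a root of x^4 - 630x^2 + 14641. This polynomial is irreducible over Q: it has no rational root (each ±√218 ± √97 is irrational), and any factorization into two quadratics over Q would force √(21146) ∈ Q (pairing opposite roots) or √218, √97 ∈ Q (other pairings), all impossible. Hence [Q(γ):Q] = 4 = [Q(√218, √97):Q], so Q(γ) = Q(√218, √97).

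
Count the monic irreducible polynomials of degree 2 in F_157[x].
There are 12246 monic irreducible polynomials of degree 2 over F_157

Each element of F_{157^2} that lies in no proper subfield is a root of exactly one monic irreducible of degree 2 over F_157, and each such polynomial has 2 distinct roots in F_{157^2}. By Möbius inversion the count is N_157(2) = (1/2) Σ_{d|2} μ(2/d) · 157^d = (1/2)(μ(2)·157^1 + μ(1)·157^2) = 24492/2 = 12246.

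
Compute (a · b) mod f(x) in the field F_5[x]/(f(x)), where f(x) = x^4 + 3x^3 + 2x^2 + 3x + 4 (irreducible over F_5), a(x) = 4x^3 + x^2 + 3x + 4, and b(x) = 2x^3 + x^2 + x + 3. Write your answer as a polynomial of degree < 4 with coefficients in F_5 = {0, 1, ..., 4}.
a · b ≡ 4x^3 + 4x^2 + 3x + 1 (mod f(x))

Multiply in F_5[x]: a(x)·b(x) = (4x^3 + x^2 + 3x + 4)·(2x^3 + x^2 + x + 3) = 3x^6 + x^5 + x^4 + 4x^3 + 3x + 2. This has degree ≥ 4, so divide by f(x) over F_5: 3x^6 + x^5 + x^4 + 4x^3 + 3x + 2 = (3x^2 + 2x + 4)·(x^4 + 3x^3 + 2x^2 + 3x + 4) + (4x^3 + 4x^2 + 3x + 1). Hence a·b ≡ 4x^3 + 4x^2 + 3x + 1 (mod f). (F_5[x]/(f) is a field with 5^4 = 625 elements since f is irreducible of degree 4.)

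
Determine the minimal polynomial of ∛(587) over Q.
m_α(x) = x^3 - 587

α satisfies α^3 = 587, so x^3 - 587 annihilates α. By the rational root test, a rational root p/q (in lowest terms) of x^3 - 587 would satisfy p^3 = 587 q^3, forcing q = 1 and p^3 = 587; but 587 is not a perfect cube, contradiction. A monic cubic over Q with no rational root is irreducible (any nontrivial factorization would include a linear factor). Hence x^3 - 587 is the minimal polynomial of α, and in particular [Q(α):Q] = 3.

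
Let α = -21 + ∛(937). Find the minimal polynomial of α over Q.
m_α(x) = x^3 + 63x^2 + 1323x + 8324

Set β = α + 21 = ∛(937), so β^3 = 937. Then (α + 21)^3 - 937 = 0, i.e. α is a root of g(x) = (x + 21)^3 - 937 = x^3 + 63x^2 + 1323x + 8324. Since g(x) = h(x + 21) where h(x) = x^3 - 937, and h is irreducible over Q (because 937 is not a perfect cube, so h has no rational root, and a monic cubic with no rational root is irreducible), g is also irreducible (irreducibility is preserved under the substitution x → x + 21). Hence m_α(x) = x^3 + 63x^2 + 1323x + 8324.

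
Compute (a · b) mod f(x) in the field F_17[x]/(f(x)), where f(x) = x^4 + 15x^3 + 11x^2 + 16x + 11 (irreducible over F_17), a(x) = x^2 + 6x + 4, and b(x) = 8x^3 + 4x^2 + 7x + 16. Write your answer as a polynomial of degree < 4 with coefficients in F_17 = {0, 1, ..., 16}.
a · b ≡ 9x^3 + 14x^2 + 2x + 13 (mod f(x))

Multiply in F_17[x]: a(x)·b(x) = (x^2 + 6x + 4)·(8x^3 + 4x^2 + 7x + 16) = 8x^5 + x^4 + 12x^3 + 6x^2 + 5x + 13. This has degree ≥ 4, so divide by f(x) over F_17: 8x^5 + x^4 + 12x^3 + 6x^2 + 5x + 13 = (8x)·(x^4 + 15x^3 + 11x^2 + 16x + 11) + (9x^3 + 14x^2 + 2x + 13). Hence a·b ≡ 9x^3 + 14x^2 + 2x + 13 (mod f). (F_17[x]/(f) is a field with 17^4 = 83521 elements since f is irreducible of degree 4.)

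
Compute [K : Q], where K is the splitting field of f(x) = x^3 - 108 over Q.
[K : Q] = 6

The roots of x^3 - 108 are ∛108, ω∛108, ω^2∛108 where ω = e^(2πi/3) is a primitive cube root of unity, so K = Q(∛108, ω). Now [Q(∛108):Q] = 3 (since 108 is not a perfect cube, x^3 - 108 is irreducible) and [Q(ω):Q] = 2. Both 2 and 3 divide [K:Q], and [K:Q] ≤ 3·2 = 6, so [K:Q] = 6. (Equivalently: Q(∛108) ⊂ R but ω ∉ R, so [K : Q(∛108)] = 2.)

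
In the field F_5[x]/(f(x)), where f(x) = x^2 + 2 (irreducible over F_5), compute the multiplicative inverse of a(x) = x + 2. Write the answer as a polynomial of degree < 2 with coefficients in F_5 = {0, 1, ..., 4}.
a(x)^(-1) ≡ 4x + 2 (mod f(x))

Since f is irreducible over F_5, F_5[x]/(f) is a field and a(x) ≠ 0 has an inverse. Apply the extended Euclidean algorithm to f(x) and a(x) in F_5[x]: f(x) = (x + 3)·a(x) + (1). The last nonzero remainder is the constant 1 = gcd(f, a) in F_5. Back-substituting through the division chain expresses 1 = s(x)·a(x) + t(x)·f(x) with s(x) ≡ 4x + 2 (mod f), so a(x)^(-1) ≡ s(x) = 4x + 2 (mod f). Check: (x + 2)·(4x + 2) = 4x^2 + 4 ≡ 1 (mod x^2 + 2).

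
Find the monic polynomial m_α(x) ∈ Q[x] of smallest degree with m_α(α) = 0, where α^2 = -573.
m_α(x) = x^2 + 573

α satisfies α^2 + 573 = 0, so x^2 + 573 annihilates α. Since d = -573 is squarefree and ≠ 1, it is not a perfect square in Q, so x^2 + 573 has no rational root and is therefore irreducible over Q (a degree-2 polynomial over a field is irreducible iff it has no root). Hence m_α(x) = x^2 + 573.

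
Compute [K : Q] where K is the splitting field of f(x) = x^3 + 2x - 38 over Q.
[K : Q] = 6

By the rational root test, any rational root of the monic integer polynomial f(x) = x^3 + 2x - 38 must be an integer dividing the constant term -38, i.e. one of ±{1, 2, 19, 38}. Evaluating: f(1) = -35, f(-1) = -41, f(2) = -26, f(-2) = -50, f(19) = 6859, f(-19) = -6935, f(38) = 54910, f(-38) = -54986; none is 0, so f has no rational root and is therefore irreducible over Q (a cubic with no linear factor over a field is irreducible). For an irreducible cubic, the Galois group is A_3 or S_3 according as the discriminant disc(f) = -4a^3 - 27b^2 = -4·(2)^3 - 27·(-38)^2 = -39020 is or is not a square in Q. Here disc(f) = -39020 is not a perfect square in Q, so the Galois group of f over Q is not contained in A_3 and must be all of S_3. The splitting field has degree |S_3| = 6 over Q, so [K : Q] = 6.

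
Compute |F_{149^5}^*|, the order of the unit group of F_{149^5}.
|F_{149^5}^*| = 73439775748

F_{149^5} has 149^5 = 73439775749 elements; its multiplicative group consists of all nonzero elements, so |F_{149^5}^*| = 73439775749 - 1 = 73439775748. (It is cyclic since any finite subgroup of the multiplicative group of a field is cyclic.)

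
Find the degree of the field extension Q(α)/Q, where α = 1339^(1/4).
[Q(α):Q] = 4

α is a root of x^4 - 1339. By Eisenstein's criterion at the prime p = 13 (which divides the constant term 1339 but p^2 = 169 does not, since 1339 is squarefree), x^4 - 1339 is irreducible over Q. Hence [Q(α):Q] = 4.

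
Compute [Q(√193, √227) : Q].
[Q(√193, √227) : Q] = 4

[Q(√193):Q] = 2 (min poly x^2 - 193, irreducible since 193 is squarefree > 1). For the top step, suppose √227 ∈ Q(√193), say √227 = c + d√193 with c, d ∈ Q. Squaring: 227 = c^2 + 193d^2 + 2cd√193. Since √193 ∉ Q this forces 2cd = 0. If d = 0 then √227 = c ∈ Q, contradicting 227 squarefree > 1. If c = 0 then 227 = 193d^2, so 193·227 = (193d)^2 is a perfect square in Q — but 193·227 = 43811 is not a perfect square (since 193 and 227 are distinct squarefree integers). Contradiction. Hence √227 ∉ Q(√193), so x^2 - 227 stays irreducible over Q(√193) and [Q(√193, √227) : Q(√193)] = 2. By the tower law, [Q(√193, √227) : Q] = 2 · 2 = 4.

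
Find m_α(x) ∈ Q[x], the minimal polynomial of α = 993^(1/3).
m_α(x) = x^3 - 993

α satisfies α^3 = 993, so x^3 - 993 annihilates α. By the rational root test, a rational root p/q (in lowest terms) of x^3 - 993 would satisfy p^3 = 993 q^3, forcing q = 1 and p^3 = 993; but 993 is not a perfect cube, contradiction. A monic cubic over Q with no rational root is irreducible (any nontrivial factorization would include a linear factor). Hence x^3 - 993 is the minimal polynomial of α, and in particular [Q(α):Q] = 3.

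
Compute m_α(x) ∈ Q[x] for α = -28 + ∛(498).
m_α(x) = x^3 + 84x^2 + 2352x + 21454

Set β = α + 28 = ∛(498), so β^3 = 498. Then (α + 28)^3 - 498 = 0, i.e. α is a root of g(x) = (x + 28)^3 - 498 = x^3 + 84x^2 + 2352x + 21454. Since g(x) = h(x + 28) where h(x) = x^3 - 498, and h is irreducible over Q (because 498 is not a perfect cube, so h has no rational root, and a monic cubic with no rational root is irreducible), g is also irreducible (irreducibility is preserved under the substitution x → x + 28). Hence m_α(x) = x^3 + 84x^2 + 2352x + 21454.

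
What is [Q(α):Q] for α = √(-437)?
[Q(α):Q] = 2

[Q(α):Q] equals the degree of the minimal polynomial of α. Here α^2 = -437 and x^2 + 437 is irreducible (d = -437 is squarefree, ≠ 1, hence not a square), so deg(m_α) = 2. Thus [Q(α):Q] = 2.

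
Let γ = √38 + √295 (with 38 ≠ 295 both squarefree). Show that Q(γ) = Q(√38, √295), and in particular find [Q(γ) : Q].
[Q(γ) : Q] = 4 (equivalently, Q(γ) = Q(√38, √295))

Obviously Q(γ) ⊆ Q(√38, √295), and [Q(√38, √295):Q] = 4 (since 38, 295 are distinct squarefree integers > 1 with 11210 not a perfect square). To show equality we compute the minimal polynomial of γ. From γ = √38 + √295: γ^2 = 38 + 2√(11210) + 295 = 333 + 2√(11210), so γ^2 - 333 = 2√(11210); squaring, (γ^2 - 333)^2 = 4·11210, i.e. γ^4 - 666γ^2 + 110889 - 44840 = 0, i.e. γ^4 - 666γ^2 + 66049 = 0. So γ is a root of x^4 - 666x^2 + 66049. This polynomial is irreducible over Q: it has no rational root (each ±√38 ± √295 is irrational), and any factorization into two quadratics over Q would force √(11210) ∈ Q (pairing opposite roots) or √38, √295 ∈ Q (other pairings), all impossible. Hence [Q(γ):Q] = 4 = [Q(√38, √295):Q], so Q(γ) = Q(√38, √295).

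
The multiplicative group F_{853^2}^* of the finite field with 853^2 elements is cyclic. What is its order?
|F_{853^2}^*| = 727608

F_{853^2} has 853^2 = 727609 elements; its multiplicative group consists of all nonzero elements, so |F_{853^2}^*| = 727609 - 1 = 727608. (It is cyclic since any finite subgroup of the multiplicative group of a field is cyclic.)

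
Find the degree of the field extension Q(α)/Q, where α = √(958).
[Q(α):Q] = 2

[Q(α):Q] equals the degree of the minimal polynomial of α. Here α^2 = 958 and x^2 - 958 is irreducible (d = 958 is squarefree, ≠ 1, hence not a square), so deg(m_α) = 2. Thus [Q(α):Q] = 2.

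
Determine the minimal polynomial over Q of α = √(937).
m_α(x) = x^2 - 937

α satisfies α^2 - 937 = 0, so x^2 - 937 annihilates α. Since d = 937 is squarefree and ≠ 1, it is not a perfect square in Q, so x^2 - 937 has no rational root and is therefore irreducible over Q (a degree-2 polynomial over a field is irreducible iff it has no root). Hence m_α(x) = x^2 - 937.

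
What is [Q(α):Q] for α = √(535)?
[Q(α):Q] = 2

[Q(α):Q] equals the degree of the minimal polynomial of α. Here α^2 = 535 and x^2 - 535 is irreducible (d = 535 is squarefree, ≠ 1, hence not a square), so deg(m_α) = 2. Thus [Q(α):Q] = 2.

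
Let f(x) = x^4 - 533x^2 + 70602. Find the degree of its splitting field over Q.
[K : Q] = 4

Solving the quadratic in x^2: x^2 = (533 ± √(533^2 - 4·70602))/2 = (533 ± √1681)/2 = (533 ± 41)/2, giving x^2 = 287 or x^2 = 246. So f(x) = (x^2 - 287)(x^2 - 246) and the roots of f are ±√287, ±√246. Hence the splitting field is K = Q(√287, √246). Since 287 and 246 are distinct squarefree integers > 1, their product 70602 is not a perfect square, so √246 ∉ Q(√287). By the tower law [K:Q] = [Q(√287,√246):Q(√287)] · [Q(√287):Q] = 2 · 2 = 4.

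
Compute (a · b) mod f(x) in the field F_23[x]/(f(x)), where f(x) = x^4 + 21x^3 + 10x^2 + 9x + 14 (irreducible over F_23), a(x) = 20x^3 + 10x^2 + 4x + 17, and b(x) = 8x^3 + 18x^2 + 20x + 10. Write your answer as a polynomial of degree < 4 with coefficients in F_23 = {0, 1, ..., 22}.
a · b ≡ 15x^3 + x^2 + 17x + 13 (mod f(x))

Multiply in F_23[x]: a(x)·b(x) = (20x^3 + 10x^2 + 4x + 17)·(8x^3 + 18x^2 + 20x + 10) = 22x^6 + 3x^5 + 14x^4 + 10x^3 + 3x^2 + 12x + 9. This has degree ≥ 4, so divide by f(x) over F_23: 22x^6 + 3x^5 + 14x^4 + 10x^3 + 3x^2 + 12x + 9 = (22x^2 + x + 3)·(x^4 + 21x^3 + 10x^2 + 9x + 14) + (15x^3 + x^2 + 17x + 13). Hence a·b ≡ 15x^3 + x^2 + 17x + 13 (mod f). (F_23[x]/(f) is a field with 23^4 = 279841 elements since f is irreducible of degree 4.)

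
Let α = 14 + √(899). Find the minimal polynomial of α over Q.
m_α(x) = x^2 - 28x - 703

From α - 14 = √(899), squaring gives (α - 14)^2 = 899, i.e. α^2 - 28α + 196 = 899, so α^2 - 28α - 703 = 0. The discriminant of x^2 - 28x - 703 is (-28)^2 - 4·(-703) = 784 + 2812 = 3596, and 4·(899) is not a perfect square in Q since 899 is squarefree and ≠ 1. Hence x^2 - 28x - 703 is irreducible over Q and is the minimal polynomial of α.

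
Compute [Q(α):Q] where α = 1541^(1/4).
[Q(α):Q] = 4

α is a root of x^4 - 1541. By Eisenstein's criterion at the prime p = 23 (which divides the constant term 1541 but p^2 = 529 does not, since 1541 is squarefree), x^4 - 1541 is irreducible over Q. Hence [Q(α):Q] = 4.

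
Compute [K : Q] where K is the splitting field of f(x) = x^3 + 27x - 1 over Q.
[K : Q] = 6

By the rational root test, any rational root of the monic integer polynomial f(x) = x^3 + 27x - 1 must be an integer dividing the constant term -1, i.e. one of ±{1}. Evaluating: f(1) = 27, f(-1) = -29; none is 0, so f has no rational root and is therefore irreducible over Q (a cubic with no linear factor over a field is irreducible). For an irreducible cubic, the Galois group is A_3 or S_3 according as the discriminant disc(f) = -4a^3 - 27b^2 = -4·(27)^3 - 27·(-1)^2 = -78759 is or is not a square in Q. Here disc(f) = -78759 is not a perfect square in Q, so the Galois group of f over Q is not contained in A_3 and must be all of S_3. The splitting field has degree |S_3| = 6 over Q, so [K : Q] = 6.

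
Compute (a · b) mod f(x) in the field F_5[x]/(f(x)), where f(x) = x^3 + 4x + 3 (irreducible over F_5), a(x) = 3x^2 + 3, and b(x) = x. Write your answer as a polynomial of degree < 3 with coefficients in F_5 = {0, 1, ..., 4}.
a · b ≡ x + 1 (mod f(x))

Multiply in F_5[x]: a(x)·b(x) = (3x^2 + 3)·(x) = 3x^3 + 3x. This has degree ≥ 3, so divide by f(x) over F_5: 3x^3 + 3x = (3)·(x^3 + 4x + 3) + (x + 1). Hence a·b ≡ x + 1 (mod f). (F_5[x]/(f) is a field with 5^3 = 125 elements since f is irreducible of degree 3.)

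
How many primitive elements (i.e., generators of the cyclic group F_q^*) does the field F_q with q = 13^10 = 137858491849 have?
There are φ(137858491848) = 35791392000 primitive elements

F_q^* is cyclic of order q - 1 = 137858491848. A cyclic group of order m has exactly φ(m) generators. Here m = 137858491848 = 2^3 · 3 · 7 · 11 · 2411 · 30941, so the number of primitive elements is φ(137858491848) = 35791392000.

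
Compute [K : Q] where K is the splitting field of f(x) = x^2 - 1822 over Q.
[K : Q] = 2

f(x) = x^2 - 1822 factors as (x - √1822)(x + √1822). The splitting field is K = Q(√1822). Since 1822 is squarefree and > 1, it is not a perfect square, so x^2 - 1822 is irreducible over Q and [Q(√1822) : Q] = 2. Hence [K : Q] = 2.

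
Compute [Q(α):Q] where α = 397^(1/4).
[Q(α):Q] = 4

α is a root of x^4 - 397. By Eisenstein's criterion at the prime p = 397 (which divides the constant term 397 but p^2 = 157609 does not, since 397 is squarefree), x^4 - 397 is irreducible over Q. Hence [Q(α):Q] = 4.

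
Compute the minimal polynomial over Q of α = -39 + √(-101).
m_α(x) = x^2 + 78x + 1622

From α + 39 = √(-101), squaring gives (α + 39)^2 = -101, i.e. α^2 + 78α + 1521 = -101, so α^2 + 78α + 1622 = 0. The discriminant of x^2 + 78x + 1622 is (78)^2 - 4·(1622) = 6084 - 6488 = -404, and 4·(-101) is not a perfect square in Q since -101 is squarefree and ≠ 1. Hence x^2 + 78x + 1622 is irreducible over Q and is the minimal polynomial of α.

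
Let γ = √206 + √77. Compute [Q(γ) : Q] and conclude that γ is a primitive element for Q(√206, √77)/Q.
[Q(γ) : Q] = 4 (equivalently, Q(γ) = Q(√206, √77))

Obviously Q(γ) ⊆ Q(√206, √77), and [Q(√206, √77):Q] = 4 (since 206, 77 are distinct squarefree integers > 1 with 15862 not a perfect square). To show equality we compute the minimal polynomial of γ. From γ = √206 + √77: γ^2 = 206 + 2√(15862) + 77 = 283 + 2√(15862), so γ^2 - 283 = 2√(15862); squaring, (γ^2 - 283)^2 = 4·15862, i.e. γ^4 - 566γ^2 + 80089 - 63448 = 0, i.e. γ^4 - 566γ^2 + 16641 = 0. So γ is a root of x^4 - 566x^2 + 16641. This polynomial is irreducible over Q: it has no rational root (each ±√206 ± √77 is irrational), and any factorization into two quadratics over Q would force √(15862) ∈ Q (pairing opposite roots) or √206, √77 ∈ Q (other pairings), all impossible. Hence [Q(γ):Q] = 4 = [Q(√206, √77):Q], so Q(γ) = Q(√206, √77).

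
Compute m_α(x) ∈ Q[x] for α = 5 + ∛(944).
m_α(x) = x^3 - 15x^2 + 75x - 1069

Set β = α - 5 = ∛(944), so β^3 = 944. Then (α - 5)^3 - 944 = 0, i.e. α is a root of g(x) = (x - 5)^3 - 944 = x^3 - 15x^2 + 75x - 1069. Since g(x) = h(x - 5) where h(x) = x^3 - 944, and h is irreducible over Q (because 944 is not a perfect cube, so h has no rational root, and a monic cubic with no rational root is irreducible), g is also irreducible (irreducibility is preserved under the substitution x → x - 5). Hence m_α(x) = x^3 - 15x^2 + 75x - 1069.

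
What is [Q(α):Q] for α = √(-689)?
[Q(α):Q] = 2

[Q(α):Q] equals the degree of the minimal polynomial of α. Here α^2 = -689 and x^2 + 689 is irreducible (d = -689 is squarefree, ≠ 1, hence not a square), so deg(m_α) = 2. Thus [Q(α):Q] = 2.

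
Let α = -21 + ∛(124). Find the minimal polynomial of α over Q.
m_α(x) = x^3 + 63x^2 + 1323x + 9137

Set β = α + 21 = ∛(124), so β^3 = 124. Then (α + 21)^3 - 124 = 0, i.e. α is a root of g(x) = (x + 21)^3 - 124 = x^3 + 63x^2 + 1323x + 9137. Since g(x) = h(x + 21) where h(x) = x^3 - 124, and h is irreducible over Q (because 124 is not a perfect cube, so h has no rational root, and a monic cubic with no rational root is irreducible), g is also irreducible (irreducibility is preserved under the substitution x → x + 21). Hence m_α(x) = x^3 + 63x^2 + 1323x + 9137.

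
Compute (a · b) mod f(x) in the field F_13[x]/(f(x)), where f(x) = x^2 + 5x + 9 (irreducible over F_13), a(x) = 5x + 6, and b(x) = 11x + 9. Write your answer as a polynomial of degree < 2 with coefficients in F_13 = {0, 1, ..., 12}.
a · b ≡ 5x + 1 (mod f(x))

Multiply in F_13[x]: a(x)·b(x) = (5x + 6)·(11x + 9) = 3x^2 + 7x + 2. This has degree ≥ 2, so divide by f(x) over F_13: 3x^2 + 7x + 2 = (3)·(x^2 + 5x + 9) + (5x + 1). Hence a·b ≡ 5x + 1 (mod f). (F_13[x]/(f) is a field with 13^2 = 169 elements since f is irreducible of degree 2.)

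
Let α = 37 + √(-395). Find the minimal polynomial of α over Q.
m_α(x) = x^2 - 74x + 1764

From α - 37 = √(-395), squaring gives (α - 37)^2 = -395, i.e. α^2 - 74α + 1369 = -395, so α^2 - 74α + 1764 = 0. The discriminant of x^2 - 74x + 1764 is (-74)^2 - 4·(1764) = 5476 - 7056 = -1580, and 4·(-395) is not a perfect square in Q since -395 is squarefree and ≠ 1. Hence x^2 - 74x + 1764 is irreducible over Q and is the minimal polynomial of α.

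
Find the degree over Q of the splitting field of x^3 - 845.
[K : Q] = 6

The roots of x^3 - 845 are ∛845, ω∛845, ω^2∛845 where ω = e^(2πi/3) is a primitive cube root of unity, so K = Q(∛845, ω). Now [Q(∛845):Q] = 3 (since 845 is not a perfect cube, x^3 - 845 is irreducible) and [Q(ω):Q] = 2. Both 2 and 3 divide [K:Q], and [K:Q] ≤ 3·2 = 6, so [K:Q] = 6. (Equivalently: Q(∛845) ⊂ R but ω ∉ R, so [K : Q(∛845)] = 2.)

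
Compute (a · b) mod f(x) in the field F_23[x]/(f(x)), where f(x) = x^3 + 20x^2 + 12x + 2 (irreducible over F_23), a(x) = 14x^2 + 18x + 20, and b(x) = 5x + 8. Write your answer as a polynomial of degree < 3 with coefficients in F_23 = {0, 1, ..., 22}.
a · b ≡ 21x^2 + 2x + 20 (mod f(x))

Multiply in F_23[x]: a(x)·b(x) = (14x^2 + 18x + 20)·(5x + 8) = x^3 + 18x^2 + 14x + 22. This has degree ≥ 3, so divide by f(x) over F_23: x^3 + 18x^2 + 14x + 22 = (1)·(x^3 + 20x^2 + 12x + 2) + (21x^2 + 2x + 20). Hence a·b ≡ 21x^2 + 2x + 20 (mod f). (F_23[x]/(f) is a field with 23^3 = 12167 elements since f is irreducible of degree 3.)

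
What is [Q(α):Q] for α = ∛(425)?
[Q(α):Q] = 3

The minimal polynomial of α is x^3 - 425, irreducible over Q since 425 is not a perfect cube (so x^3 - 425 has no rational root). Hence [Q(α):Q] = deg(m_α) = 3.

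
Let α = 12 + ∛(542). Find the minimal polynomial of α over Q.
m_α(x) = x^3 - 36x^2 + 432x - 2270

Set β = α - 12 = ∛(542), so β^3 = 542. Then (α - 12)^3 - 542 = 0, i.e. α is a root of g(x) = (x - 12)^3 - 542 = x^3 - 36x^2 + 432x - 2270. Since g(x) = h(x - 12) where h(x) = x^3 - 542, and h is irreducible over Q (because 542 is not a perfect cube, so h has no rational root, and a monic cubic with no rational root is irreducible), g is also irreducible (irreducibility is preserved under the substitution x → x - 12). Hence m_α(x) = x^3 - 36x^2 + 432x - 2270.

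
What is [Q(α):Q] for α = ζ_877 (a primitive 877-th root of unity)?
[Q(α):Q] = 876

The minimal polynomial of ζ_877 over Q is the 877-th cyclotomic polynomial Φ_877(x), which is irreducible over Q and has degree φ(877) = 876. Hence [Q(α):Q] = φ(877) = 876.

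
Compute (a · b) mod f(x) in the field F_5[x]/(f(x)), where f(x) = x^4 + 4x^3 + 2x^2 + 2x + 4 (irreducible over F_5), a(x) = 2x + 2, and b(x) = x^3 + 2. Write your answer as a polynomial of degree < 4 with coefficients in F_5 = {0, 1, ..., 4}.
a · b ≡ 4x^3 + x^2 + 1 (mod f(x))

Multiply in F_5[x]: a(x)·b(x) = (2x + 2)·(x^3 + 2) = 2x^4 + 2x^3 + 4x + 4. This has degree ≥ 4, so divide by f(x) over F_5: 2x^4 + 2x^3 + 4x + 4 = (2)·(x^4 + 4x^3 + 2x^2 + 2x + 4) + (4x^3 + x^2 + 1). Hence a·b ≡ 4x^3 + x^2 + 1 (mod f). (F_5[x]/(f) is a field with 5^4 = 625 elements since f is irreducible of degree 4.)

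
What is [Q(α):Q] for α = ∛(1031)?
[Q(α):Q] = 3

The minimal polynomial of α is x^3 - 1031, irreducible over Q since 1031 is not a perfect cube (so x^3 - 1031 has no rational root). Hence [Q(α):Q] = deg(m_α) = 3.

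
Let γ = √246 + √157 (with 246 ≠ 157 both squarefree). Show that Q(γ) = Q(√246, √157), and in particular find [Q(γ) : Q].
[Q(γ) : Q] = 4 (equivalently, Q(γ) = Q(√246, √157))

Obviously Q(γ) ⊆ Q(√246, √157), and [Q(√246, √157):Q] = 4 (since 246, 157 are distinct squarefree integers > 1 with 38622 not a perfect square). To show equality we compute the minimal polynomial of γ. From γ = √246 + √157: γ^2 = 246 + 2√(38622) + 157 = 403 + 2√(38622), so γ^2 - 403 = 2√(38622); squaring, (γ^2 - 403)^2 = 4·38622, i.e. γ^4 - 806γ^2 + 162409 - 154488 = 0, i.e. γ^4 - 806γ^2 + 7921 = 0. So γ is a root of x^4 - 806x^2 + 7921. This polynomial is irreducible over Q: it has no rational root (each ±√246 ± √157 is irrational), and any factorization into two quadratics over Q would force √(38622) ∈ Q (pairing opposite roots) or √246, √157 ∈ Q (other pairings), all impossible. Hence [Q(γ):Q] = 4 = [Q(√246, √157):Q], so Q(γ) = Q(√246, √157).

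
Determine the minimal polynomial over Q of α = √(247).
m_α(x) = x^2 - 247

α satisfies α^2 - 247 = 0, so x^2 - 247 annihilates α. Since d = 247 is squarefree and ≠ 1, it is not a perfect square in Q, so x^2 - 247 has no rational root and is therefore irreducible over Q (a degree-2 polynomial over a field is irreducible iff it has no root). Hence m_α(x) = x^2 - 247.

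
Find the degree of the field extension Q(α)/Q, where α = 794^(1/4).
[Q(α):Q] = 4

α is a root of x^4 - 794. By Eisenstein's criterion at the prime p = 2 (which divides the constant term 794 but p^2 = 4 does not, since 794 is squarefree), x^4 - 794 is irreducible over Q. Hence [Q(α):Q] = 4.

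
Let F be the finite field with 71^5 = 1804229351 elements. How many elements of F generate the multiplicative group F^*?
There are φ(1804229350) = 559440000 primitive elements

F_q^* is cyclic of order q - 1 = 1804229350. A cyclic group of order m has exactly φ(m) generators. Here m = 1804229350 = 2 · 5^2 · 7 · 11 · 211 · 2221, so the number of primitive elements is φ(1804229350) = 559440000.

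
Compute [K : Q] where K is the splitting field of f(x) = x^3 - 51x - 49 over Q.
[K : Q] = 6

By the rational root test, any rational root of the monic integer polynomial f(x) = x^3 - 51x - 49 must be an integer dividing the constant term -49, i.e. one of ±{1, 7, 49}. Evaluating: f(1) = -99, f(-1) = 1, f(7) = -63, f(-7) = -35, f(49) = 115101, f(-49) = -115199; none is 0, so f has no rational root and is therefore irreducible over Q (a cubic with no linear factor over a field is irreducible). For an irreducible cubic, the Galois group is A_3 or S_3 according as the discriminant disc(f) = -4a^3 - 27b^2 = -4·(-51)^3 - 27·(-49)^2 = 465777 is or is not a square in Q. Here disc(f) = 465777 is not a perfect square in Q, so the Galois group of f over Q is not contained in A_3 and must be all of S_3. The splitting field has degree |S_3| = 6 over Q, so [K : Q] = 6.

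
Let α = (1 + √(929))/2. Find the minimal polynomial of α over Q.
m_α(x) = x^2 - x - 232

From 2α - 1 = √(929), squaring gives (2α - 1)^2 = 929, i.e. 4α^2 - 4α + 1 = 929, so α^2 - α + (1 - 929)/4 = 0. Since 929 ≡ 1 (mod 4), (1 - 929)/4 = -232 ∈ Z. The polynomial x^2 - x - 232 has discriminant 1 - 4·(-232) = 929, which is not a perfect square in Q (d = 929 is squarefree and ≠ 1), so x^2 - x - 232 is irreducible over Q. It is the minimal polynomial of α.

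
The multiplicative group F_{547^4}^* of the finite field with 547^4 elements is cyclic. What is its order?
|F_{547^4}^*| = 89526025680

F_{547^4} has 547^4 = 89526025681 elements; its multiplicative group consists of all nonzero elements, so |F_{547^4}^*| = 89526025681 - 1 = 89526025680. (It is cyclic since any finite subgroup of the multiplicative group of a field is cyclic.)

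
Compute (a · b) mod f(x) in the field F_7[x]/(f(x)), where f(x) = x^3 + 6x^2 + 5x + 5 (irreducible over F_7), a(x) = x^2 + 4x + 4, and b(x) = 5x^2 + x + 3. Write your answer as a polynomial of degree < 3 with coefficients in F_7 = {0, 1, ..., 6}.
a · b ≡ x + 1 (mod f(x))

Multiply in F_7[x]: a(x)·b(x) = (x^2 + 4x + 4)·(5x^2 + x + 3) = 5x^4 + 6x^2 + 2x + 5. This has degree ≥ 3, so divide by f(x) over F_7: 5x^4 + 6x^2 + 2x + 5 = (5x + 5)·(x^3 + 6x^2 + 5x + 5) + (x + 1). Hence a·b ≡ x + 1 (mod f). (F_7[x]/(f) is a field with 7^3 = 343 elements since f is irreducible of degree 3.)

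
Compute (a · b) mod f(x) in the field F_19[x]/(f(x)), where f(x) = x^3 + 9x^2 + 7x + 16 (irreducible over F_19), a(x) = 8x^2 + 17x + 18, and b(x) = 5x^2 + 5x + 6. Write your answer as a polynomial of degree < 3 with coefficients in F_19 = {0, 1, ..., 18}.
a · b ≡ 6x^2 + 11 (mod f(x))

Multiply in F_19[x]: a(x)·b(x) = (8x^2 + 17x + 18)·(5x^2 + 5x + 6) = 2x^4 + 11x^3 + 14x^2 + 2x + 13. This has degree ≥ 3, so divide by f(x) over F_19: 2x^4 + 11x^3 + 14x^2 + 2x + 13 = (2x + 12)·(x^3 + 9x^2 + 7x + 16) + (6x^2 + 11). Hence a·b ≡ 6x^2 + 11 (mod f). (F_19[x]/(f) is a field with 19^3 = 6859 elements since f is irreducible of degree 3.)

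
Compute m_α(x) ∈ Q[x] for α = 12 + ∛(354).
m_α(x) = x^3 - 36x^2 + 432x - 2082

Set β = α - 12 = ∛(354), so β^3 = 354. Then (α - 12)^3 - 354 = 0, i.e. α is a root of g(x) = (x - 12)^3 - 354 = x^3 - 36x^2 + 432x - 2082. Since g(x) = h(x - 12) where h(x) = x^3 - 354, and h is irreducible over Q (because 354 is not a perfect cube, so h has no rational root, and a monic cubic with no rational root is irreducible), g is also irreducible (irreducibility is preserved under the substitution x → x - 12). Hence m_α(x) = x^3 - 36x^2 + 432x - 2082.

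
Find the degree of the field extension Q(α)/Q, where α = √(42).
[Q(α):Q] = 2

[Q(α):Q] equals the degree of the minimal polynomial of α. Here α^2 = 42 and x^2 - 42 is irreducible (d = 42 is squarefree, ≠ 1, hence not a square), so deg(m_α) = 2. Thus [Q(α):Q] = 2.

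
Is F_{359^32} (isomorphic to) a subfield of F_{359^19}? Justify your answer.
No: F_{359^32} is not a subfield of F_{359^19}

F_{p^m} embeds in F_{p^n} iff m | n. Here 32 ∤ 19 (since 19 = 0·32 + 19 with remainder 19 ≠ 0), so F_{359^32} is not a subfield of F_{359^19}. Equivalently: if it were, the tower law would give 32 = [F_{359^32}:F_359] dividing [F_{359^19}:F_359] = 19, contradiction.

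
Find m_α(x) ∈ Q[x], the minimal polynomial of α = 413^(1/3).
m_α(x) = x^3 - 413

α satisfies α^3 = 413, so x^3 - 413 annihilates α. By the rational root test, a rational root p/q (in lowest terms) of x^3 - 413 would satisfy p^3 = 413 q^3, forcing q = 1 and p^3 = 413; but 413 is not a perfect cube, contradiction. A monic cubic over Q with no rational root is irreducible (any nontrivial factorization would include a linear factor). Hence x^3 - 413 is the minimal polynomial of α, and in particular [Q(α):Q] = 3.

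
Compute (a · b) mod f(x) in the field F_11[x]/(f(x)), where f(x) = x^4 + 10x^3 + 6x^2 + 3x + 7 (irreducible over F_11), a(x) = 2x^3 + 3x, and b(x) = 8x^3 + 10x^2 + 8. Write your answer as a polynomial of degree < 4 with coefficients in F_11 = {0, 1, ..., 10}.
a · b ≡ 10x^3 + 7x^2 + x + 10 (mod f(x))

Multiply in F_11[x]: a(x)·b(x) = (2x^3 + 3x)·(8x^3 + 10x^2 + 8) = 5x^6 + 9x^5 + 2x^4 + 2x^3 + 2x. This has degree ≥ 4, so divide by f(x) over F_11: 5x^6 + 9x^5 + 2x^4 + 2x^3 + 2x = (5x^2 + 3x + 8)·(x^4 + 10x^3 + 6x^2 + 3x + 7) + (10x^3 + 7x^2 + x + 10). Hence a·b ≡ 10x^3 + 7x^2 + x + 10 (mod f). (F_11[x]/(f) is a field with 11^4 = 14641 elements since f is irreducible of degree 4.)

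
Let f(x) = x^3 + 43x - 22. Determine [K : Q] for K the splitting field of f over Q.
[K : Q] = 6

By the rational root test, any rational root of the monic integer polynomial f(x) = x^3 + 43x - 22 must be an integer dividing the constant term -22, i.e. one of ±{1, 2, 11, 22}. Evaluating: f(1) = 22, f(-1) = -66, f(2) = 72, f(-2) = -116, f(11) = 1782, f(-11) = -1826, f(22) = 11572, f(-22) = -11616; none is 0, so f has no rational root and is therefore irreducible over Q (a cubic with no linear factor over a field is irreducible). For an irreducible cubic, the Galois group is A_3 or S_3 according as the discriminant disc(f) = -4a^3 - 27b^2 = -4·(43)^3 - 27·(-22)^2 = -331096 is or is not a square in Q. Here disc(f) = -331096 is not a perfect square in Q, so the Galois group of f over Q is not contained in A_3 and must be all of S_3. The splitting field has degree |S_3| = 6 over Q, so [K : Q] = 6.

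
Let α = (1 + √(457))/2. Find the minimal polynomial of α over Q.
m_α(x) = x^2 - x - 114

From 2α - 1 = √(457), squaring gives (2α - 1)^2 = 457, i.e. 4α^2 - 4α + 1 = 457, so α^2 - α + (1 - 457)/4 = 0. Since 457 ≡ 1 (mod 4), (1 - 457)/4 = -114 ∈ Z. The polynomial x^2 - x - 114 has discriminant 1 - 4·(-114) = 457, which is not a perfect square in Q (d = 457 is squarefree and ≠ 1), so x^2 - x - 114 is irreducible over Q. It is the minimal polynomial of α.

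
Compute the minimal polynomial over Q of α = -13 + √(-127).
m_α(x) = x^2 + 26x + 296

From α + 13 = √(-127), squaring gives (α + 13)^2 = -127, i.e. α^2 + 26α + 169 = -127, so α^2 + 26α + 296 = 0. The discriminant of x^2 + 26x + 296 is (26)^2 - 4·(296) = 676 - 1184 = -508, and 4·(-127) is not a perfect square in Q since -127 is squarefree and ≠ 1. Hence x^2 + 26x + 296 is irreducible over Q and is the minimal polynomial of α.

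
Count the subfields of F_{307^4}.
F_{307^4} has 3 subfields

The subfields of F_{p^n} are exactly the fields F_{p^d} for d | n (each is the fixed field of the unique index-d subgroup of Gal(F_{p^n}/F_p) ≅ Z/nZ). The divisors of n = 4 are {1, 2, 4}, giving 3 subfields: F_{307^1}, F_{307^2}, F_{307^4}.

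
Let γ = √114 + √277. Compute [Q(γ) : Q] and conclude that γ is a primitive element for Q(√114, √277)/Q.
[Q(γ) : Q] = 4 (equivalently, Q(γ) = Q(√114, √277))

Obviously Q(γ) ⊆ Q(√114, √277), and [Q(√114, √277):Q] = 4 (since 114, 277 are distinct squarefree integers > 1 with 31578 not a perfect square). To show equality we compute the minimal polynomial of γ. From γ = √114 + √277: γ^2 = 114 + 2√(31578) + 277 = 391 + 2√(31578), so γ^2 - 391 = 2√(31578); squaring, (γ^2 - 391)^2 = 4·31578, i.e. γ^4 - 782γ^2 + 152881 - 126312 = 0, i.e. γ^4 - 782γ^2 + 26569 = 0. So γ is a root of x^4 - 782x^2 + 26569. This polynomial is irreducible over Q: it has no rational root (each ±√114 ± √277 is irrational), and any factorization into two quadratics over Q would force √(31578) ∈ Q (pairing opposite roots) or √114, √277 ∈ Q (other pairings), all impossible. Hence [Q(γ):Q] = 4 = [Q(√114, √277):Q], so Q(γ) = Q(√114, √277).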